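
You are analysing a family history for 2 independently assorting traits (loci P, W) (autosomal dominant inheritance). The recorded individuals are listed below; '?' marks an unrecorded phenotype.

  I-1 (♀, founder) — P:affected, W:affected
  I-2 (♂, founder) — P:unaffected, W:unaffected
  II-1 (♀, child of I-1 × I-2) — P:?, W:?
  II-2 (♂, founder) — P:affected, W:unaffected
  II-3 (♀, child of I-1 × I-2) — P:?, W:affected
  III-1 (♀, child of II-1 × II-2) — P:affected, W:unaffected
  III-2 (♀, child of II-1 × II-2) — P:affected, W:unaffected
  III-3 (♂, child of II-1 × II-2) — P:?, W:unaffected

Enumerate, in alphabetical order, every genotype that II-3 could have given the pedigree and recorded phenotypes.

P/I-1 aff ·: Pp|PP
P/I-2 un ·: pp
P/II-1 ? I-1×I-2: pp|Pp
P/II-2 aff ·: Pp|PP
P/II-3 ? I-1×I-2: pp|Pp
P/III-1 aff II-1×II-2: Pp|PP
P/III-2 aff II-1×II-2: Pp|PP
P/III-3 ? II-1×II-2: pp|Pp|PP
⇒ P over [I-1,I-2,II-1,II-2,II-3,III-1,III-2,III-3]: 66 consistent
W/I-1 aff ·: Ww|WW
W/I-2 un ·: ww
W/II-1 ? I-1×I-2: ww|Ww
W/II-2 un ·: ww
W/II-3 aff I-1×I-2: Ww
W/III-1 un II-1×II-2: ww
W/III-2 un II-1×II-2: ww
W/III-3 un II-1×II-2: ww
⇒ W over [I-1,I-2,II-1,II-2,II-3,III-1,III-2,III-3]: 3 consistent

II-3 ∈ {Pp Ww, pp Ww}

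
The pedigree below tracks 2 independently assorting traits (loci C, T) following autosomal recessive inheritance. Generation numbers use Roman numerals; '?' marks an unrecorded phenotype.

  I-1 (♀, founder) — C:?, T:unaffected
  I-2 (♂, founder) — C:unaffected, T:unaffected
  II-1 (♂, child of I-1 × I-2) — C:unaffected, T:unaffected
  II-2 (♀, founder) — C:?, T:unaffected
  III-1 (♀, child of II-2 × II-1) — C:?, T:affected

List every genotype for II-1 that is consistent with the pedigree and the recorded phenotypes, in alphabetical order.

C/I-1 ? ·: CC|Cc|cc
C/I-2 un ·: CC|Cc
C/II-1 un I-1×I-2: CC|Cc
C/II-2 ? ·: CC|Cc|cc
C/III-1 ? II-2×II-1: CC|Cc|cc
⇒ C over [I-1,I-2,II-1,II-2,III-1]: 51 consistent
T/I-1 un ·: TT|Tt
T/I-2 un ·: TT|Tt
T/II-1 un I-1×I-2: Tt
T/II-2 un ·: Tt
T/III-1 aff II-2×II-1: tt
⇒ T over [I-1,I-2,II-1,II-2,III-1]: 3 consistent

II-1 ∈ {CC Tt, Cc Tt}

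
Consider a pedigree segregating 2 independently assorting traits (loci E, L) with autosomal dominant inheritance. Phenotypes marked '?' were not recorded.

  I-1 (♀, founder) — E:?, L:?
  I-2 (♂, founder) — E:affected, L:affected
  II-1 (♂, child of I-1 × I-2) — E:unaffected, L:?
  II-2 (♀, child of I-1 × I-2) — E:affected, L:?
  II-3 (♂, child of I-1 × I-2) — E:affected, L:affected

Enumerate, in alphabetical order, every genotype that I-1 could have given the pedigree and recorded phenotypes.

E/I-1 ? ·: ee|Ee
E/I-2 aff ·: Ee
E/II-1 un I-1×I-2: ee
E/II-2 aff I-1×I-2: Ee|EE
E/II-3 aff I-1×I-2: Ee|EE
⇒ E over [I-1,I-2,II-1,II-2,II-3]: 5 consistent
L/I-1 ? ·: ll|Ll|LL
L/I-2 aff ·: Ll|LL
L/II-1 ? I-1×I-2: ll|Ll|LL
L/II-2 ? I-1×I-2: ll|Ll|LL
L/II-3 aff I-1×I-2: Ll|LL
⇒ L over [I-1,I-2,II-1,II-2,II-3]: 40 consistent

I-1 ∈ {Ee LL, Ee Ll, Ee ll, ee LL, ee Ll, ee ll}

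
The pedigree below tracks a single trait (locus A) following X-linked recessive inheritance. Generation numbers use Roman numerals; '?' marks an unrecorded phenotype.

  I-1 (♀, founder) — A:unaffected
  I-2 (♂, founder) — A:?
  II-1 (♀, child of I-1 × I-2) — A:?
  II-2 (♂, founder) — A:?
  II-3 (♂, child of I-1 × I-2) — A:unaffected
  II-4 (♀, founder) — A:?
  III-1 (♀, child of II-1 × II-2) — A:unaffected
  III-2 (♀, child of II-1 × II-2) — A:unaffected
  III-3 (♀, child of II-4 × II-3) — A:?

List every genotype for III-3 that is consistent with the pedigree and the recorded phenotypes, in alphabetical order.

A/I-1 un ·: X^AX^A|X^AX^a
A/I-2 ? ·: X^AY|X^aY
A/II-1 ? I-1×I-2: X^AX^A|X^AX^a|X^aX^a
A/II-2 ? ·: X^AY|X^aY
A/II-3 un I-1×I-2: X^AY
A/II-4 ? ·: X^AX^A|X^AX^a|X^aX^a
A/III-1 un II-1×II-2: X^AX^A|X^AX^a
A/III-2 un II-1×II-2: X^AX^A|X^AX^a
A/III-3 ? II-4×II-3: X^AX^A|X^AX^a
⇒ A over [I-1,I-2,II-1,II-2,II-3,II-4,III-1,III-2,III-3]: 80 consistent

III-3 ∈ {X^AX^A, X^AX^a}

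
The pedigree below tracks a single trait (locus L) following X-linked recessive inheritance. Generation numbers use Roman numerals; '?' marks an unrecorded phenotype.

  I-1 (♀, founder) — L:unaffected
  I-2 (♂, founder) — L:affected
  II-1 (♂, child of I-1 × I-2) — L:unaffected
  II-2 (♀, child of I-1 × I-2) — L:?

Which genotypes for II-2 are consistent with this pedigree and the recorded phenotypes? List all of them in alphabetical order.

L/I-1 un ·: X^LX^L|X^LX^l
L/I-2 aff ·: X^lY
L/II-1 un I-1×I-2: X^LY
L/II-2 ? I-1×I-2: X^LX^l|X^lX^l
⇒ L over [I-1,I-2,II-1,II-2]: 3 consistent

II-2 ∈ {X^LX^l, X^lX^l}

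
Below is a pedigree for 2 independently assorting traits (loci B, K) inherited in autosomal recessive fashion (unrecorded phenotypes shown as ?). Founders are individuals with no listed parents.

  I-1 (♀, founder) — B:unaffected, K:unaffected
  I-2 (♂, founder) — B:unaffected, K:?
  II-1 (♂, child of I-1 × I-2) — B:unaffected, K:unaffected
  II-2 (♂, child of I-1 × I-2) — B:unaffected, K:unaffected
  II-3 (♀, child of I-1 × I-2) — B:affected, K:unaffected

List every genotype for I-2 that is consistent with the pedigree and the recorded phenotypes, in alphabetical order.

I-2 ∈ {Bb KK, Bb Kk, Bb kk}

B/I-1 un ·: Bb
B/I-2 un ·: Bb
B/II-1 un I-1×I-2: BB|Bb
B/II-2 un I-1×I-2: BB|Bb
B/II-3 aff I-1×I-2: bb
⇒ B over [I-1,I-2,II-1,II-2,II-3]: 4 consistent
K/I-1 un ·: KK|Kk
K/I-2 ? ·: KK|Kk|kk
K/II-1 un I-1×I-2: KK|Kk
K/II-2 un I-1×I-2: KK|Kk
K/II-3 un I-1×I-2: KK|Kk
⇒ K over [I-1,I-2,II-1,II-2,II-3]: 27 consistent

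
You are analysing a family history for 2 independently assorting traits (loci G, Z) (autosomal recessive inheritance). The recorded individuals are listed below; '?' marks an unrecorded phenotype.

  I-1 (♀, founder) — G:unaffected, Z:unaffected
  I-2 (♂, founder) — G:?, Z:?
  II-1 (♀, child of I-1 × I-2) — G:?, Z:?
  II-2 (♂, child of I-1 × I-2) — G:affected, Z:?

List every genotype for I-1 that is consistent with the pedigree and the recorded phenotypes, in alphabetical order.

G/I-1 un ·: Gg
G/I-2 ? ·: Gg|gg
G/II-1 ? I-1×I-2: GG|Gg|gg
G/II-2 aff I-1×I-2: gg
⇒ G over [I-1,I-2,II-1,II-2]: 5 consistent
Z/I-1 un ·: ZZ|Zz
Z/I-2 ? ·: ZZ|Zz|zz
Z/II-1 ? I-1×I-2: ZZ|Zz|zz
Z/II-2 ? I-1×I-2: ZZ|Zz|zz
⇒ Z over [I-1,I-2,II-1,II-2]: 23 consistent

I-1 ∈ {Gg ZZ, Gg Zz}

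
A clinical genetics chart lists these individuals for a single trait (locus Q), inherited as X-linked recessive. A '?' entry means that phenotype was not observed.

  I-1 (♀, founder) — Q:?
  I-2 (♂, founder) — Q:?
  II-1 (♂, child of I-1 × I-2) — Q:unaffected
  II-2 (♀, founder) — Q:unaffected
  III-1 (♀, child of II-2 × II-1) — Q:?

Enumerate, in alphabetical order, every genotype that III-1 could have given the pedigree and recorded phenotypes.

Q/I-1 ? ·: X^QX^Q|X^QX^q
Q/I-2 ? ·: X^QY|X^qY
Q/II-1 un I-1×I-2: X^QY
Q/II-2 un ·: X^QX^Q|X^QX^q
Q/III-1 ? II-2×II-1: X^QX^Q|X^QX^q
⇒ Q over [I-1,I-2,II-1,II-2,III-1]: 12 consistent

III-1 ∈ {X^QX^Q, X^QX^q}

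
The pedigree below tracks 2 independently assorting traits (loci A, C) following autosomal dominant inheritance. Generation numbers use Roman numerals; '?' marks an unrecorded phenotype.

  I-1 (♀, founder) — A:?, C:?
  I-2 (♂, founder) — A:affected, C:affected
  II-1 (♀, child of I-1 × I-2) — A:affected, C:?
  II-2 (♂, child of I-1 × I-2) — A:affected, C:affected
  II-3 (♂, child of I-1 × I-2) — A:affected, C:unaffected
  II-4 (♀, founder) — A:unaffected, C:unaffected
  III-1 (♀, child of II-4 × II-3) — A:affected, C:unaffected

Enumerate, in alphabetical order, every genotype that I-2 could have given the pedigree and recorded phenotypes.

A/I-1 ? ·: aa|Aa|AA
A/I-2 aff ·: Aa|AA
A/II-1 aff I-1×I-2: Aa|AA
A/II-2 aff I-1×I-2: Aa|AA
A/II-3 aff I-1×I-2: Aa|AA
A/II-4 un ·: aa
A/III-1 aff II-4×II-3: Aa
⇒ A over [I-1,I-2,II-1,II-2,II-3,II-4,III-1]: 27 consistent
C/I-1 ? ·: cc|Cc
C/I-2 aff ·: Cc
C/II-1 ? I-1×I-2: cc|Cc|CC
C/II-2 aff I-1×I-2: Cc|CC
C/II-3 un I-1×I-2: cc
C/II-4 un ·: cc
C/III-1 un II-4×II-3: cc
⇒ C over [I-1,I-2,II-1,II-2,II-3,II-4,III-1]: 8 consistent

I-2 ∈ {AA Cc, Aa Cc}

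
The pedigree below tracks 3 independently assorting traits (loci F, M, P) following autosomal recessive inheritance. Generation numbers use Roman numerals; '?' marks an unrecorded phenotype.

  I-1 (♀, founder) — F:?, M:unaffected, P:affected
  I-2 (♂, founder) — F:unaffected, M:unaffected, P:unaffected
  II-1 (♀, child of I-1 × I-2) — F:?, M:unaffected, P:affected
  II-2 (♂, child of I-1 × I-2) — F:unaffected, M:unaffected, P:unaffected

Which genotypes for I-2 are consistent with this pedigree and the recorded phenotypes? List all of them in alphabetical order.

F/I-1 ? ·: FF|Ff|ff
F/I-2 un ·: FF|Ff
F/II-1 ? I-1×I-2: FF|Ff|ff
F/II-2 un I-1×I-2: FF|Ff
⇒ F over [I-1,I-2,II-1,II-2]: 18 consistent
M/I-1 un ·: MM|Mm
M/I-2 un ·: MM|Mm
M/II-1 un I-1×I-2: MM|Mm
M/II-2 un I-1×I-2: MM|Mm
⇒ M over [I-1,I-2,II-1,II-2]: 13 consistent
P/I-1 aff ·: pp
P/I-2 un ·: Pp
P/II-1 aff I-1×I-2: pp
P/II-2 un I-1×I-2: Pp
⇒ P over [I-1,I-2,II-1,II-2]: 1 consistent

I-2 ∈ {FF MM Pp, FF Mm Pp, Ff MM Pp, Ff Mm Pp}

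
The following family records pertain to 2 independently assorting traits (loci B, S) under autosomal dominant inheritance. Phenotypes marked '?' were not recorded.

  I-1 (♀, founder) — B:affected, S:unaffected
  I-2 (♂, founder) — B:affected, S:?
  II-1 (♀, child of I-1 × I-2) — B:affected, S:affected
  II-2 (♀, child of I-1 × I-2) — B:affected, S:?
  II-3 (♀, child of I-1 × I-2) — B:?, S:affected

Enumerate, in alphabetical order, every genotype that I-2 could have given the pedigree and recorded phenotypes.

B/I-1 aff ·: Bb|BB
B/I-2 aff ·: Bb|BB
B/II-1 aff I-1×I-2: Bb|BB
B/II-2 aff I-1×I-2: Bb|BB
B/II-3 ? I-1×I-2: bb|Bb|BB
⇒ B over [I-1,I-2,II-1,II-2,II-3]: 29 consistent
S/I-1 un ·: ss
S/I-2 ? ·: Ss|SS
S/II-1 aff I-1×I-2: Ss
S/II-2 ? I-1×I-2: ss|Ss
S/II-3 aff I-1×I-2: Ss
⇒ S over [I-1,I-2,II-1,II-2,II-3]: 3 consistent

I-2 ∈ {BB SS, BB Ss, Bb SS, Bb Ss}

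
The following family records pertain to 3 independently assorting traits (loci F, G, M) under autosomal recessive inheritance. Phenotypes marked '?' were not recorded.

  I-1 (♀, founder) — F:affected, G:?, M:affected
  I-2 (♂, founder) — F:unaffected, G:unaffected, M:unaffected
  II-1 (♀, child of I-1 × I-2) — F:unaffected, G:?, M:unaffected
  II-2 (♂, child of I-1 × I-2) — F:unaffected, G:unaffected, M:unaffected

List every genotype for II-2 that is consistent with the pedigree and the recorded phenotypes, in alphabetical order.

F/I-1 aff ·: ff
F/I-2 un ·: FF|Ff
F/II-1 un I-1×I-2: Ff
F/II-2 un I-1×I-2: Ff
⇒ F over [I-1,I-2,II-1,II-2]: 2 consistent
G/I-1 ? ·: GG|Gg|gg
G/I-2 un ·: GG|Gg
G/II-1 ? I-1×I-2: GG|Gg|gg
G/II-2 un I-1×I-2: GG|Gg
⇒ G over [I-1,I-2,II-1,II-2]: 18 consistent
M/I-1 aff ·: mm
M/I-2 un ·: MM|Mm
M/II-1 un I-1×I-2: Mm
M/II-2 un I-1×I-2: Mm
⇒ M over [I-1,I-2,II-1,II-2]: 2 consistent

II-2 ∈ {Ff GG Mm, Ff Gg Mm}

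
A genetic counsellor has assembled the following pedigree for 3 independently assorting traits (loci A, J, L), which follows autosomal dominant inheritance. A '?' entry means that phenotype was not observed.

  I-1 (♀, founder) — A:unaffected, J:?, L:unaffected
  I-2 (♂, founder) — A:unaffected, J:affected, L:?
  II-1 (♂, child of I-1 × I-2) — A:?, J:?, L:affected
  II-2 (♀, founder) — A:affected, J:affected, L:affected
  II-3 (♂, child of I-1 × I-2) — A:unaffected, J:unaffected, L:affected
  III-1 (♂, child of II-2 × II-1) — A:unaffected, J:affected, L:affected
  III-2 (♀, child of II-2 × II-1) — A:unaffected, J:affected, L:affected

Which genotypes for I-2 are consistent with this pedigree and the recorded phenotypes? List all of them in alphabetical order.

A/I-1 un ·: aa
A/I-2 un ·: aa
A/II-1 ? I-1×I-2: aa
A/II-2 aff ·: Aa
A/II-3 un I-1×I-2: aa
A/III-1 un II-2×II-1: aa
A/III-2 un II-2×II-1: aa
⇒ A over [I-1,I-2,II-1,II-2,II-3,III-1,III-2]: 1 consistent
J/I-1 ? ·: jj|Jj
J/I-2 aff ·: Jj
J/II-1 ? I-1×I-2: jj|Jj|JJ
J/II-2 aff ·: Jj|JJ
J/II-3 un I-1×I-2: jj
J/III-1 aff II-2×II-1: Jj|JJ
J/III-2 aff II-2×II-1: Jj|JJ
⇒ J over [I-1,I-2,II-1,II-2,II-3,III-1,III-2]: 25 consistent
L/I-1 un ·: ll
L/I-2 ? ·: Ll|LL
L/II-1 aff I-1×I-2: Ll
L/II-2 aff ·: Ll|LL
L/II-3 aff I-1×I-2: Ll
L/III-1 aff II-2×II-1: Ll|LL
L/III-2 aff II-2×II-1: Ll|LL
⇒ L over [I-1,I-2,II-1,II-2,II-3,III-1,III-2]: 16 consistent

I-2 ∈ {aa Jj LL, aa Jj Ll}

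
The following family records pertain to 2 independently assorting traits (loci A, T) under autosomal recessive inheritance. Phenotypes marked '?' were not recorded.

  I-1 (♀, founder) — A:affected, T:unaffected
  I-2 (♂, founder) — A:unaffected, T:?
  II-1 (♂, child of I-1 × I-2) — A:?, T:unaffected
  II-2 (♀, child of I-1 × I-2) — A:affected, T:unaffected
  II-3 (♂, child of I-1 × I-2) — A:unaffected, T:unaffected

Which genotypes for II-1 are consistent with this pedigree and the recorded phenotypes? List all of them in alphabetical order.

A/I-1 aff ·: aa
A/I-2 un ·: Aa
A/II-1 ? I-1×I-2: Aa|aa
A/II-2 aff I-1×I-2: aa
A/II-3 un I-1×I-2: Aa
⇒ A over [I-1,I-2,II-1,II-2,II-3]: 2 consistent
T/I-1 un ·: TT|Tt
T/I-2 ? ·: TT|Tt|tt
T/II-1 un I-1×I-2: TT|Tt
T/II-2 un I-1×I-2: TT|Tt
T/II-3 un I-1×I-2: TT|Tt
⇒ T over [I-1,I-2,II-1,II-2,II-3]: 27 consistent

II-1 ∈ {Aa TT, Aa Tt, aa TT, aa Tt}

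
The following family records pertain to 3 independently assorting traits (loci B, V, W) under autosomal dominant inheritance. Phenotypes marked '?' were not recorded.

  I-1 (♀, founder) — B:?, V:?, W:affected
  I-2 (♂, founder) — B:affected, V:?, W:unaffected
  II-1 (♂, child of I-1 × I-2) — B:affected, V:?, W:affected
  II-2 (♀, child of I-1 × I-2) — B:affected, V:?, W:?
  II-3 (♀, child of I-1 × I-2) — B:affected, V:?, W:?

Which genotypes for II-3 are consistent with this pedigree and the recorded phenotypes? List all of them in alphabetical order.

B/I-1 ? ·: bb|Bb|BB
B/I-2 aff ·: Bb|BB
B/II-1 aff I-1×I-2: Bb|BB
B/II-2 aff I-1×I-2: Bb|BB
B/II-3 aff I-1×I-2: Bb|BB
⇒ B over [I-1,I-2,II-1,II-2,II-3]: 27 consistent
V/I-1 ? ·: vv|Vv|VV
V/I-2 ? ·: vv|Vv|VV
V/II-1 ? I-1×I-2: vv|Vv|VV
V/II-2 ? I-1×I-2: vv|Vv|VV
V/II-3 ? I-1×I-2: vv|Vv|VV
⇒ V over [I-1,I-2,II-1,II-2,II-3]: 63 consistent
W/I-1 aff ·: Ww|WW
W/I-2 un ·: ww
W/II-1 aff I-1×I-2: Ww
W/II-2 ? I-1×I-2: ww|Ww
W/II-3 ? I-1×I-2: ww|Ww
⇒ W over [I-1,I-2,II-1,II-2,II-3]: 5 consistent

II-3 ∈ {BB VV Ww, BB VV ww, BB Vv Ww, BB Vv ww, BB vv Ww, BB vv ww, Bb VV Ww, Bb VV ww, Bb Vv Ww, Bb Vv ww, Bb vv Ww, Bb vv ww}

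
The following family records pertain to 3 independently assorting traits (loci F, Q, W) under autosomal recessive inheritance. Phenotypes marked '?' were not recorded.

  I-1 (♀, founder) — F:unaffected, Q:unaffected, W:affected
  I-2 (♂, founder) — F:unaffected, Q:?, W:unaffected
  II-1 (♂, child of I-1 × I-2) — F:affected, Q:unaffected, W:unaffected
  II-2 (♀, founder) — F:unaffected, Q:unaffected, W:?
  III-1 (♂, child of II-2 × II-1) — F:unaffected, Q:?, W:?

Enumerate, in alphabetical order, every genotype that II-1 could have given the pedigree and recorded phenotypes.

II-1 ∈ {ff QQ Ww, ff Qq Ww}

F/I-1 un ·: Ff
F/I-2 un ·: Ff
F/II-1 aff I-1×I-2: ff
F/II-2 un ·: FF|Ff
F/III-1 un II-2×II-1: Ff
⇒ F over [I-1,I-2,II-1,II-2,III-1]: 2 consistent
Q/I-1 un ·: QQ|Qq
Q/I-2 ? ·: QQ|Qq|qq
Q/II-1 un I-1×I-2: QQ|Qq
Q/II-2 un ·: QQ|Qq
Q/III-1 ? II-2×II-1: QQ|Qq|qq
⇒ Q over [I-1,I-2,II-1,II-2,III-1]: 37 consistent
W/I-1 aff ·: ww
W/I-2 un ·: WW|Ww
W/II-1 un I-1×I-2: Ww
W/II-2 ? ·: WW|Ww|ww
W/III-1 ? II-2×II-1: WW|Ww|ww
⇒ W over [I-1,I-2,II-1,II-2,III-1]: 14 consistent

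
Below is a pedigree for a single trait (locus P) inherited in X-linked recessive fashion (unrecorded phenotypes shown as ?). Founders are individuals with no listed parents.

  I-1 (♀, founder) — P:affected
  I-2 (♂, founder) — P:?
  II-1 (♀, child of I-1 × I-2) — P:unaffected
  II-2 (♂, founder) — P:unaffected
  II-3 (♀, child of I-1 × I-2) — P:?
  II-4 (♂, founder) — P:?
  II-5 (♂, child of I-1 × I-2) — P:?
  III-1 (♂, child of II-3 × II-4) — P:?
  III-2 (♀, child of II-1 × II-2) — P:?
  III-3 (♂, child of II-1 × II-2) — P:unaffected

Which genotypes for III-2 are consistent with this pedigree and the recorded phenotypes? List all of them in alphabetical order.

III-2 ∈ {X^PX^P, X^PX^p}

P/I-1 aff ·: X^pX^p
P/I-2 ? ·: X^PY
P/II-1 un I-1×I-2: X^PX^p
P/II-2 un ·: X^PY
P/II-3 ? I-1×I-2: X^PX^p
P/II-4 ? ·: X^PY|X^pY
P/II-5 ? I-1×I-2: X^pY
P/III-1 ? II-3×II-4: X^PY|X^pY
P/III-2 ? II-1×II-2: X^PX^P|X^PX^p
P/III-3 un II-1×II-2: X^PY
⇒ P over [I-1,I-2,II-1,II-2,II-3,II-4,II-5,III-1,III-2,III-3]: 8 consistent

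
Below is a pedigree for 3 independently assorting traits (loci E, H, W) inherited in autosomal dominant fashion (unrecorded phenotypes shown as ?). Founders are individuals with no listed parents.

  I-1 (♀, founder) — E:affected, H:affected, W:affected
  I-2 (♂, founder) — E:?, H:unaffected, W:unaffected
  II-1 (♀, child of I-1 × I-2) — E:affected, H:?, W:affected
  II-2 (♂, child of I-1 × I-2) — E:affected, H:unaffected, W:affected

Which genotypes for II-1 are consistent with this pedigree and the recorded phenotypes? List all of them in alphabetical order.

II-1 ∈ {EE Hh Ww, EE hh Ww, Ee Hh Ww, Ee hh Ww}

E/I-1 aff ·: Ee|EE
E/I-2 ? ·: ee|Ee|EE
E/II-1 aff I-1×I-2: Ee|EE
E/II-2 aff I-1×I-2: Ee|EE
⇒ E over [I-1,I-2,II-1,II-2]: 15 consistent
H/I-1 aff ·: Hh
H/I-2 un ·: hh
H/II-1 ? I-1×I-2: hh|Hh
H/II-2 un I-1×I-2: hh
⇒ H over [I-1,I-2,II-1,II-2]: 2 consistent
W/I-1 aff ·: Ww|WW
W/I-2 un ·: ww
W/II-1 aff I-1×I-2: Ww
W/II-2 aff I-1×I-2: Ww
⇒ W over [I-1,I-2,II-1,II-2]: 2 consistent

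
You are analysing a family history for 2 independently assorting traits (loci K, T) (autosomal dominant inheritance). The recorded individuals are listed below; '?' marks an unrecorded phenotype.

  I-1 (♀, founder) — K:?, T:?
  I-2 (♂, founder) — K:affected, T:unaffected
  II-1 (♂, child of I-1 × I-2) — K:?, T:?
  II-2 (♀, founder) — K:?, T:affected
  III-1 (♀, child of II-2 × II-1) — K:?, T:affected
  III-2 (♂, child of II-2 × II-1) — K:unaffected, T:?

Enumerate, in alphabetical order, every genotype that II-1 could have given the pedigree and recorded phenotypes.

II-1 ∈ {Kk Tt, Kk tt, kk Tt, kk tt}

K/I-1 ? ·: kk|Kk|KK
K/I-2 aff ·: Kk|KK
K/II-1 ? I-1×I-2: kk|Kk
K/II-2 ? ·: kk|Kk
K/III-1 ? II-2×II-1: kk|Kk|KK
K/III-2 un II-2×II-1: kk
⇒ K over [I-1,I-2,II-1,II-2,III-1,III-2]: 31 consistent
T/I-1 ? ·: tt|Tt|TT
T/I-2 un ·: tt
T/II-1 ? I-1×I-2: tt|Tt
T/II-2 aff ·: Tt|TT
T/III-1 aff II-2×II-1: Tt|TT
T/III-2 ? II-2×II-1: tt|Tt|TT
⇒ T over [I-1,I-2,II-1,II-2,III-1,III-2]: 26 consistent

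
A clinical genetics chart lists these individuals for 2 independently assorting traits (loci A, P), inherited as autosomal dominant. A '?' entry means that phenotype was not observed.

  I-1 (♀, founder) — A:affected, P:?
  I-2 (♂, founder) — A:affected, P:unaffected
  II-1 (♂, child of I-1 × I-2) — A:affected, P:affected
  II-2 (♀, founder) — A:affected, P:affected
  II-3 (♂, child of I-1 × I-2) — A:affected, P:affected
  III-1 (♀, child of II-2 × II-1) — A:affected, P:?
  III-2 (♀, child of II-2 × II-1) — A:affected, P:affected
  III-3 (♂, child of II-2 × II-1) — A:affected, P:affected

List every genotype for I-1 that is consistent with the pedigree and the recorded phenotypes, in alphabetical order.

I-1 ∈ {AA PP, AA Pp, Aa PP, Aa Pp}

A/I-1 aff ·: Aa|AA
A/I-2 aff ·: Aa|AA
A/II-1 aff I-1×I-2: Aa|AA
A/II-2 aff ·: Aa|AA
A/II-3 aff I-1×I-2: Aa|AA
A/III-1 aff II-2×II-1: Aa|AA
A/III-2 aff II-2×II-1: Aa|AA
A/III-3 aff II-2×II-1: Aa|AA
⇒ A over [I-1,I-2,II-1,II-2,II-3,III-1,III-2,III-3]: 159 consistent
P/I-1 ? ·: Pp|PP
P/I-2 un ·: pp
P/II-1 aff I-1×I-2: Pp
P/II-2 aff ·: Pp|PP
P/II-3 aff I-1×I-2: Pp
P/III-1 ? II-2×II-1: pp|Pp|PP
P/III-2 aff II-2×II-1: Pp|PP
P/III-3 aff II-2×II-1: Pp|PP
⇒ P over [I-1,I-2,II-1,II-2,II-3,III-1,III-2,III-3]: 40 consistent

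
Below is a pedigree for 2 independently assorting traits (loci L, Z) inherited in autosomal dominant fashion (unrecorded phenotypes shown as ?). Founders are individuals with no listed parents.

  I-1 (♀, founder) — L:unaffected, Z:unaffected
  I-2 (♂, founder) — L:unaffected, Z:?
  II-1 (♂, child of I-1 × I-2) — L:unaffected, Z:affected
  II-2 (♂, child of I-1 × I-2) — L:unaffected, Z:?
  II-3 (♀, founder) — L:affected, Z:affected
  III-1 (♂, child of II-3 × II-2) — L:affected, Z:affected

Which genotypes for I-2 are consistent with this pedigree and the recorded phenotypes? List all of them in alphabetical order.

I-2 ∈ {ll ZZ, ll Zz}

L/I-1 un ·: ll
L/I-2 un ·: ll
L/II-1 un I-1×I-2: ll
L/II-2 un I-1×I-2: ll
L/II-3 aff ·: Ll|LL
L/III-1 aff II-3×II-2: Ll
⇒ L over [I-1,I-2,II-1,II-2,II-3,III-1]: 2 consistent
Z/I-1 un ·: zz
Z/I-2 ? ·: Zz|ZZ
Z/II-1 aff I-1×I-2: Zz
Z/II-2 ? I-1×I-2: zz|Zz
Z/II-3 aff ·: Zz|ZZ
Z/III-1 aff II-3×II-2: Zz|ZZ
⇒ Z over [I-1,I-2,II-1,II-2,II-3,III-1]: 10 consistent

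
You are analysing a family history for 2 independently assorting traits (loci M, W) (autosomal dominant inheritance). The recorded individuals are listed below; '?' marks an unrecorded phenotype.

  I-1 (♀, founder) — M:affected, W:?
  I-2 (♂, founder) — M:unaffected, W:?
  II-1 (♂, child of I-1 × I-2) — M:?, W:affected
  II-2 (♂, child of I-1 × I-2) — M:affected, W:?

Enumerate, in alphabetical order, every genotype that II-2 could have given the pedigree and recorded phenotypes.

M/I-1 aff ·: Mm|MM
M/I-2 un ·: mm
M/II-1 ? I-1×I-2: mm|Mm
M/II-2 aff I-1×I-2: Mm
⇒ M over [I-1,I-2,II-1,II-2]: 3 consistent
W/I-1 ? ·: ww|Ww|WW
W/I-2 ? ·: ww|Ww|WW
W/II-1 aff I-1×I-2: Ww|WW
W/II-2 ? I-1×I-2: ww|Ww|WW
⇒ W over [I-1,I-2,II-1,II-2]: 21 consistent

II-2 ∈ {Mm WW, Mm Ww, Mm ww}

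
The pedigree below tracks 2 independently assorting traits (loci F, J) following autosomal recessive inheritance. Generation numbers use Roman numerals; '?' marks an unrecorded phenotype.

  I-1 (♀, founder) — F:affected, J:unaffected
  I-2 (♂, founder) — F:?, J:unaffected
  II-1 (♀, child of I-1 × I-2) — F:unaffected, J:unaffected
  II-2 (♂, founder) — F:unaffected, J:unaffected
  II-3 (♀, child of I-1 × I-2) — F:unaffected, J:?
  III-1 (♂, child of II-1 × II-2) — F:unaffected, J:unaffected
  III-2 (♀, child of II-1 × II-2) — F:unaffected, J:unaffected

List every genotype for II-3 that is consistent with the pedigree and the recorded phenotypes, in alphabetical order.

F/I-1 aff ·: ff
F/I-2 ? ·: FF|Ff
F/II-1 un I-1×I-2: Ff
F/II-2 un ·: FF|Ff
F/II-3 un I-1×I-2: Ff
F/III-1 un II-1×II-2: FF|Ff
F/III-2 un II-1×II-2: FF|Ff
⇒ F over [I-1,I-2,II-1,II-2,II-3,III-1,III-2]: 16 consistent
J/I-1 un ·: JJ|Jj
J/I-2 un ·: JJ|Jj
J/II-1 un I-1×I-2: JJ|Jj
J/II-2 un ·: JJ|Jj
J/II-3 ? I-1×I-2: JJ|Jj|jj
J/III-1 un II-1×II-2: JJ|Jj
J/III-2 un II-1×II-2: JJ|Jj
⇒ J over [I-1,I-2,II-1,II-2,II-3,III-1,III-2]: 96 consistent

II-3 ∈ {Ff JJ, Ff Jj, Ff jj}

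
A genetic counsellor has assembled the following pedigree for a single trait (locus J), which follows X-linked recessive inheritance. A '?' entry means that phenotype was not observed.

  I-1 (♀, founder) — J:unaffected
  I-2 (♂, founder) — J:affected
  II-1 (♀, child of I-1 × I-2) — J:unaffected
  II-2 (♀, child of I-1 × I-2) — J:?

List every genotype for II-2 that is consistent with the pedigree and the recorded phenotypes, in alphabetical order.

J/I-1 un ·: X^JX^J|X^JX^j
J/I-2 aff ·: X^jY
J/II-1 un I-1×I-2: X^JX^j
J/II-2 ? I-1×I-2: X^JX^j|X^jX^j
⇒ J over [I-1,I-2,II-1,II-2]: 3 consistent

II-2 ∈ {X^JX^j, X^jX^j}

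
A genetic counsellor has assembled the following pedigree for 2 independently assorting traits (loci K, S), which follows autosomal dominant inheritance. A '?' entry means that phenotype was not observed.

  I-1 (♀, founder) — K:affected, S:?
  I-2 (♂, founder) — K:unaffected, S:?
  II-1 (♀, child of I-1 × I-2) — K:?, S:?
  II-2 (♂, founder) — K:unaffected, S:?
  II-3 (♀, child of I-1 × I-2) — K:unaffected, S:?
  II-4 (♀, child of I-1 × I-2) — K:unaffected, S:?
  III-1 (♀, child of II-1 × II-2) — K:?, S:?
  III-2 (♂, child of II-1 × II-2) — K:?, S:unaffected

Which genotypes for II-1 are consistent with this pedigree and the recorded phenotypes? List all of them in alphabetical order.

K/I-1 aff ·: Kk
K/I-2 un ·: kk
K/II-1 ? I-1×I-2: kk|Kk
K/II-2 un ·: kk
K/II-3 un I-1×I-2: kk
K/II-4 un I-1×I-2: kk
K/III-1 ? II-1×II-2: kk|Kk
K/III-2 ? II-1×II-2: kk|Kk
⇒ K over [I-1,I-2,II-1,II-2,II-3,II-4,III-1,III-2]: 5 consistent
S/I-1 ? ·: ss|Ss|SS
S/I-2 ? ·: ss|Ss|SS
S/II-1 ? I-1×I-2: ss|Ss
S/II-2 ? ·: ss|Ss
S/II-3 ? I-1×I-2: ss|Ss|SS
S/II-4 ? I-1×I-2: ss|Ss|SS
S/III-1 ? II-1×II-2: ss|Ss|SS
S/III-2 un II-1×II-2: ss
⇒ S over [I-1,I-2,II-1,II-2,II-3,II-4,III-1,III-2]: 189 consistent

II-1 ∈ {Kk Ss, Kk ss, kk Ss, kk ss}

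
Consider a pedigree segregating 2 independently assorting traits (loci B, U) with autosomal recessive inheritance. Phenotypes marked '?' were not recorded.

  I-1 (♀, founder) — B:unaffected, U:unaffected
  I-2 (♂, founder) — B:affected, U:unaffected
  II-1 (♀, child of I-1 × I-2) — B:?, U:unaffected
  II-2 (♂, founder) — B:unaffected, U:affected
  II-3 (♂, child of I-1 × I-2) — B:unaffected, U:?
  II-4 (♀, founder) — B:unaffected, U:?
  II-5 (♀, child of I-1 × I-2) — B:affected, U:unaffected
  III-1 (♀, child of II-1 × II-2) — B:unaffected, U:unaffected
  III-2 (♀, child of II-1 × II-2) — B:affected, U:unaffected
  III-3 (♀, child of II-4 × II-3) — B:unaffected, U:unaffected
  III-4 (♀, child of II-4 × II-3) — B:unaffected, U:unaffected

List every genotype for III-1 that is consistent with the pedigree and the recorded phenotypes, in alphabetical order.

III-1 ∈ {BB Uu, Bb Uu}

B/I-1 un ·: Bb
B/I-2 aff ·: bb
B/II-1 ? I-1×I-2: Bb|bb
B/II-2 un ·: Bb
B/II-3 un I-1×I-2: Bb
B/II-4 un ·: BB|Bb
B/II-5 aff I-1×I-2: bb
B/III-1 un II-1×II-2: BB|Bb
B/III-2 aff II-1×II-2: bb
B/III-3 un II-4×II-3: BB|Bb
B/III-4 un II-4×II-3: BB|Bb
⇒ B over [I-1,I-2,II-1,II-2,II-3,II-4,II-5,III-1,III-2,III-3,III-4]: 24 consistent
U/I-1 un ·: UU|Uu
U/I-2 un ·: UU|Uu
U/II-1 un I-1×I-2: UU|Uu
U/II-2 aff ·: uu
U/II-3 ? I-1×I-2: UU|Uu|uu
U/II-4 ? ·: UU|Uu|uu
U/II-5 un I-1×I-2: UU|Uu
U/III-1 un II-1×II-2: Uu
U/III-2 un II-1×II-2: Uu
U/III-3 un II-4×II-3: UU|Uu
U/III-4 un II-4×II-3: UU|Uu
⇒ U over [I-1,I-2,II-1,II-2,II-3,II-4,II-5,III-1,III-2,III-3,III-4]: 194 consistent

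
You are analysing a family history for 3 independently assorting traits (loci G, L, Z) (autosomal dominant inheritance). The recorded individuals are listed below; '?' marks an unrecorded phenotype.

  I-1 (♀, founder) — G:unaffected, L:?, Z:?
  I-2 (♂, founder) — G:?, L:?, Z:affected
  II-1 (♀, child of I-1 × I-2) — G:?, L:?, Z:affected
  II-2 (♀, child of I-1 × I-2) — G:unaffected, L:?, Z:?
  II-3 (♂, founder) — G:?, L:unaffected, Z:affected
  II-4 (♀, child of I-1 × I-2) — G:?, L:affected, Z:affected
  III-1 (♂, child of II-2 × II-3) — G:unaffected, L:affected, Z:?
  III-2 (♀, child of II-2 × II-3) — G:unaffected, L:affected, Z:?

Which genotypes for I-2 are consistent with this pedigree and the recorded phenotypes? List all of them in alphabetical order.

G/I-1 un ·: gg
G/I-2 ? ·: gg|Gg
G/II-1 ? I-1×I-2: gg|Gg
G/II-2 un I-1×I-2: gg
G/II-3 ? ·: gg|Gg
G/II-4 ? I-1×I-2: gg|Gg
G/III-1 un II-2×II-3: gg
G/III-2 un II-2×II-3: gg
⇒ G over [I-1,I-2,II-1,II-2,II-3,II-4,III-1,III-2]: 10 consistent
L/I-1 ? ·: ll|Ll|LL
L/I-2 ? ·: ll|Ll|LL
L/II-1 ? I-1×I-2: ll|Ll|LL
L/II-2 ? I-1×I-2: Ll|LL
L/II-3 un ·: ll
L/II-4 aff I-1×I-2: Ll|LL
L/III-1 aff II-2×II-3: Ll
L/III-2 aff II-2×II-3: Ll
⇒ L over [I-1,I-2,II-1,II-2,II-3,II-4,III-1,III-2]: 35 consistent
Z/I-1 ? ·: zz|Zz|ZZ
Z/I-2 aff ·: Zz|ZZ
Z/II-1 aff I-1×I-2: Zz|ZZ
Z/II-2 ? I-1×I-2: zz|Zz|ZZ
Z/II-3 aff ·: Zz|ZZ
Z/II-4 aff I-1×I-2: Zz|ZZ
Z/III-1 ? II-2×II-3: zz|Zz|ZZ
Z/III-2 ? II-2×II-3: zz|Zz|ZZ
⇒ Z over [I-1,I-2,II-1,II-2,II-3,II-4,III-1,III-2]: 272 consistent

I-2 ∈ {Gg LL ZZ, Gg LL Zz, Gg Ll ZZ, Gg Ll Zz, Gg ll ZZ, Gg ll Zz, gg LL ZZ, gg LL Zz, gg Ll ZZ, gg Ll Zz, gg ll ZZ, gg ll Zz}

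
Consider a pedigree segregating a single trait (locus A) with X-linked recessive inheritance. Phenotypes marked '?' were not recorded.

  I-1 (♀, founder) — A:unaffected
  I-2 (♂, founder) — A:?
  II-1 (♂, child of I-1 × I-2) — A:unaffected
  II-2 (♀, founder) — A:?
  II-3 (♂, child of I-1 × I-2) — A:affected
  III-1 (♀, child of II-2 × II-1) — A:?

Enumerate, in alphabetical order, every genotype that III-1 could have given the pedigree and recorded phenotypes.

A/I-1 un ·: X^AX^a
A/I-2 ? ·: X^AY|X^aY
A/II-1 un I-1×I-2: X^AY
A/II-2 ? ·: X^AX^A|X^AX^a|X^aX^a
A/II-3 aff I-1×I-2: X^aY
A/III-1 ? II-2×II-1: X^AX^A|X^AX^a
⇒ A over [I-1,I-2,II-1,II-2,II-3,III-1]: 8 consistent

III-1 ∈ {X^AX^A, X^AX^a}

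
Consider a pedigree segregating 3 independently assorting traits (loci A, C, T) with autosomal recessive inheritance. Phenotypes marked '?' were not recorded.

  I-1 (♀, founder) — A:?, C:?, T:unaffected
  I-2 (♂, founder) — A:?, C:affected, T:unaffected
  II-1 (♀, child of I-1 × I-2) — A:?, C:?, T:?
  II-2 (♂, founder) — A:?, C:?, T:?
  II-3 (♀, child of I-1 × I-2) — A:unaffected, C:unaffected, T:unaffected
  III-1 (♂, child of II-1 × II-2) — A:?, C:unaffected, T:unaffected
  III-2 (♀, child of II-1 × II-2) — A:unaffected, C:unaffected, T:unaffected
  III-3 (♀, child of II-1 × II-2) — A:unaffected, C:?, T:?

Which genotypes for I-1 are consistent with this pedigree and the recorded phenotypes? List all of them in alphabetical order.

I-1 ∈ {AA CC TT, AA CC Tt, AA Cc TT, AA Cc Tt, Aa CC TT, Aa CC Tt, Aa Cc TT, Aa Cc Tt, aa CC TT, aa CC Tt, aa Cc TT, aa Cc Tt}

A/I-1 ? ·: AA|Aa|aa
A/I-2 ? ·: AA|Aa|aa
A/II-1 ? I-1×I-2: AA|Aa|aa
A/II-2 ? ·: AA|Aa|aa
A/II-3 un I-1×I-2: AA|Aa
A/III-1 ? II-1×II-2: AA|Aa|aa
A/III-2 un II-1×II-2: AA|Aa
A/III-3 un II-1×II-2: AA|Aa
⇒ A over [I-1,I-2,II-1,II-2,II-3,III-1,III-2,III-3]: 302 consistent
C/I-1 ? ·: CC|Cc
C/I-2 aff ·: cc
C/II-1 ? I-1×I-2: Cc|cc
C/II-2 ? ·: CC|Cc|cc
C/II-3 un I-1×I-2: Cc
C/III-1 un II-1×II-2: CC|Cc
C/III-2 un II-1×II-2: CC|Cc
C/III-3 ? II-1×II-2: CC|Cc|cc
⇒ C over [I-1,I-2,II-1,II-2,II-3,III-1,III-2,III-3]: 47 consistent
T/I-1 un ·: TT|Tt
T/I-2 un ·: TT|Tt
T/II-1 ? I-1×I-2: TT|Tt|tt
T/II-2 ? ·: TT|Tt|tt
T/II-3 un I-1×I-2: TT|Tt
T/III-1 un II-1×II-2: TT|Tt
T/III-2 un II-1×II-2: TT|Tt
T/III-3 ? II-1×II-2: TT|Tt|tt
⇒ T over [I-1,I-2,II-1,II-2,II-3,III-1,III-2,III-3]: 208 consistent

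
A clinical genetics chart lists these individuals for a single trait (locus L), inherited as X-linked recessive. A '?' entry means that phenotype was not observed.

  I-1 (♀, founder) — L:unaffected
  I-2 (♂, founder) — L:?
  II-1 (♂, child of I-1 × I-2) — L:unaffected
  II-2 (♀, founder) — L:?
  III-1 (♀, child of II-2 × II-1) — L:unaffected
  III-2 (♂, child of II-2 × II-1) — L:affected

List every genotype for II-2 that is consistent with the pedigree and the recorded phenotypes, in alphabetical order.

L/I-1 un ·: X^LX^L|X^LX^l
L/I-2 ? ·: X^LY|X^lY
L/II-1 un I-1×I-2: X^LY
L/II-2 ? ·: X^LX^l|X^lX^l
L/III-1 un II-2×II-1: X^LX^L|X^LX^l
L/III-2 aff II-2×II-1: X^lY
⇒ L over [I-1,I-2,II-1,II-2,III-1,III-2]: 12 consistent

II-2 ∈ {X^LX^l, X^lX^l}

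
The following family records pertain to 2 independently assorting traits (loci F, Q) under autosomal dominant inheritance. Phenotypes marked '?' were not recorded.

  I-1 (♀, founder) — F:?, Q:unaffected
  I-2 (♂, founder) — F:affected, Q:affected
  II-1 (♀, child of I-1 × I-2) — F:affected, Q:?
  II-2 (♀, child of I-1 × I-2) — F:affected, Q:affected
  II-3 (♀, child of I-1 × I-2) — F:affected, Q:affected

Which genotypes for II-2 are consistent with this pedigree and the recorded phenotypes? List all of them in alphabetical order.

II-2 ∈ {FF Qq, Ff Qq}

F/I-1 ? ·: ff|Ff|FF
F/I-2 aff ·: Ff|FF
F/II-1 aff I-1×I-2: Ff|FF
F/II-2 aff I-1×I-2: Ff|FF
F/II-3 aff I-1×I-2: Ff|FF
⇒ F over [I-1,I-2,II-1,II-2,II-3]: 27 consistent
Q/I-1 un ·: qq
Q/I-2 aff ·: Qq|QQ
Q/II-1 ? I-1×I-2: qq|Qq
Q/II-2 aff I-1×I-2: Qq
Q/II-3 aff I-1×I-2: Qq
⇒ Q over [I-1,I-2,II-1,II-2,II-3]: 3 consistent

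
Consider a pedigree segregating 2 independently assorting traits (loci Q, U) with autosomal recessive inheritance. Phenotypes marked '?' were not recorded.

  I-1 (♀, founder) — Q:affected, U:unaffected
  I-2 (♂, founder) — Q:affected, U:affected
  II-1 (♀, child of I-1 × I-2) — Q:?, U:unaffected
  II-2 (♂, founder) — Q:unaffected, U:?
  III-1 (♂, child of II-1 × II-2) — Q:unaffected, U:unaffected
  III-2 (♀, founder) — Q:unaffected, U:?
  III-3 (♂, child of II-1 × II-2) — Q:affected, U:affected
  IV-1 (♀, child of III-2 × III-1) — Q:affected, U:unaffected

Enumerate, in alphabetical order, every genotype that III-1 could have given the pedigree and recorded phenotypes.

III-1 ∈ {Qq UU, Qq Uu}

Q/I-1 aff ·: qq
Q/I-2 aff ·: qq
Q/II-1 ? I-1×I-2: qq
Q/II-2 un ·: Qq
Q/III-1 un II-1×II-2: Qq
Q/III-2 un ·: Qq
Q/III-3 aff II-1×II-2: qq
Q/IV-1 aff III-2×III-1: qq
⇒ Q over [I-1,I-2,II-1,II-2,III-1,III-2,III-3,IV-1]: 1 consistent
U/I-1 un ·: UU|Uu
U/I-2 aff ·: uu
U/II-1 un I-1×I-2: Uu
U/II-2 ? ·: Uu|uu
U/III-1 un II-1×II-2: UU|Uu
U/III-2 ? ·: UU|Uu|uu
U/III-3 aff II-1×II-2: uu
U/IV-1 un III-2×III-1: UU|Uu
⇒ U over [I-1,I-2,II-1,II-2,III-1,III-2,III-3,IV-1]: 28 consistent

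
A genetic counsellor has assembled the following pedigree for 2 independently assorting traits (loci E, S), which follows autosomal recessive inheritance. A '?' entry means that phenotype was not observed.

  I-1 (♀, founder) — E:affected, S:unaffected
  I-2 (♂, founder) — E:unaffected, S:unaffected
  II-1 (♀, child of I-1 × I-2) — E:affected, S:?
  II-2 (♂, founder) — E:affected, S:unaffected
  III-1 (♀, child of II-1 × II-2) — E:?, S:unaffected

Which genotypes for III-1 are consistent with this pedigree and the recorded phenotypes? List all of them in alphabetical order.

III-1 ∈ {ee SS, ee Ss}

E/I-1 aff ·: ee
E/I-2 un ·: Ee
E/II-1 aff I-1×I-2: ee
E/II-2 aff ·: ee
E/III-1 ? II-1×II-2: ee
⇒ E over [I-1,I-2,II-1,II-2,III-1]: 1 consistent
S/I-1 un ·: SS|Ss
S/I-2 un ·: SS|Ss
S/II-1 ? I-1×I-2: SS|Ss|ss
S/II-2 un ·: SS|Ss
S/III-1 un II-1×II-2: SS|Ss
⇒ S over [I-1,I-2,II-1,II-2,III-1]: 26 consistent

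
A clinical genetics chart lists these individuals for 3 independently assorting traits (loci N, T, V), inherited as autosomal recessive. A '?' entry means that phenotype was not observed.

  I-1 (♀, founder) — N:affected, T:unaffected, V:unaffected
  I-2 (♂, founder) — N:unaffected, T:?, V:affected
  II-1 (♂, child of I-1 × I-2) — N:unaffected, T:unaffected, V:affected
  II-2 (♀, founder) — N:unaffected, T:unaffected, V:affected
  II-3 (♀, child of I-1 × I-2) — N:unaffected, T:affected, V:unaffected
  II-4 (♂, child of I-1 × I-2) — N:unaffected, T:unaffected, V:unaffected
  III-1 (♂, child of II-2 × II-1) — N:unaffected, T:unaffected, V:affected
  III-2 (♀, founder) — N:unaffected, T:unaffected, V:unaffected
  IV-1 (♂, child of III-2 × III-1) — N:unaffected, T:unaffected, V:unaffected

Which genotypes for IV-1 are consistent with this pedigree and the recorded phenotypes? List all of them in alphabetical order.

N/I-1 aff ·: nn
N/I-2 un ·: NN|Nn
N/II-1 un I-1×I-2: Nn
N/II-2 un ·: NN|Nn
N/II-3 un I-1×I-2: Nn
N/II-4 un I-1×I-2: Nn
N/III-1 un II-2×II-1: NN|Nn
N/III-2 un ·: NN|Nn
N/IV-1 un III-2×III-1: NN|Nn
⇒ N over [I-1,I-2,II-1,II-2,II-3,II-4,III-1,III-2,IV-1]: 28 consistent
T/I-1 un ·: Tt
T/I-2 ? ·: Tt|tt
T/II-1 un I-1×I-2: TT|Tt
T/II-2 un ·: TT|Tt
T/II-3 aff I-1×I-2: tt
T/II-4 un I-1×I-2: TT|Tt
T/III-1 un II-2×II-1: TT|Tt
T/III-2 un ·: TT|Tt
T/IV-1 un III-2×III-1: TT|Tt
⇒ T over [I-1,I-2,II-1,II-2,II-3,II-4,III-1,III-2,IV-1]: 62 consistent
V/I-1 un ·: Vv
V/I-2 aff ·: vv
V/II-1 aff I-1×I-2: vv
V/II-2 aff ·: vv
V/II-3 un I-1×I-2: Vv
V/II-4 un I-1×I-2: Vv
V/III-1 aff II-2×II-1: vv
V/III-2 un ·: VV|Vv
V/IV-1 un III-2×III-1: Vv
⇒ V over [I-1,I-2,II-1,II-2,II-3,II-4,III-1,III-2,IV-1]: 2 consistent

IV-1 ∈ {NN TT Vv, NN Tt Vv, Nn TT Vv, Nn Tt Vv}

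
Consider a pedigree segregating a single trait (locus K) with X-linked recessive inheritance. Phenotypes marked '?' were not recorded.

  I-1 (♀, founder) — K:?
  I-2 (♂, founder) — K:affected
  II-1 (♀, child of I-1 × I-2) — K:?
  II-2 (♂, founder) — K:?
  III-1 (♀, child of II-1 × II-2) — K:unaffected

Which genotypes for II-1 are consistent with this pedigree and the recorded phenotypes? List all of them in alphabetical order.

II-1 ∈ {X^KX^k, X^kX^k}

K/I-1 ? ·: X^KX^K|X^KX^k|X^kX^k
K/I-2 aff ·: X^kY
K/II-1 ? I-1×I-2: X^KX^k|X^kX^k
K/II-2 ? ·: X^KY|X^kY
K/III-1 un II-1×II-2: X^KX^K|X^KX^k
⇒ K over [I-1,I-2,II-1,II-2,III-1]: 8 consistent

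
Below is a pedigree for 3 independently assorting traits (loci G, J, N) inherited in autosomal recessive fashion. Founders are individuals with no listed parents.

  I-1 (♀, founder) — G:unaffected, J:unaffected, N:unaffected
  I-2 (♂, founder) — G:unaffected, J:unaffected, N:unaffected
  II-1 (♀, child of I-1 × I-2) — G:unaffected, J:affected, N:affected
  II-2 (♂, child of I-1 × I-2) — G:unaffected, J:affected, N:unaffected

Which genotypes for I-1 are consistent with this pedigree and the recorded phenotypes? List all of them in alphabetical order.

I-1 ∈ {GG Jj Nn, Gg Jj Nn}

G/I-1 un ·: GG|Gg
G/I-2 un ·: GG|Gg
G/II-1 un I-1×I-2: GG|Gg
G/II-2 un I-1×I-2: GG|Gg
⇒ G over [I-1,I-2,II-1,II-2]: 13 consistent
J/I-1 un ·: Jj
J/I-2 un ·: Jj
J/II-1 aff I-1×I-2: jj
J/II-2 aff I-1×I-2: jj
⇒ J over [I-1,I-2,II-1,II-2]: 1 consistent
N/I-1 un ·: Nn
N/I-2 un ·: Nn
N/II-1 aff I-1×I-2: nn
N/II-2 un I-1×I-2: NN|Nn
⇒ N over [I-1,I-2,II-1,II-2]: 2 consistent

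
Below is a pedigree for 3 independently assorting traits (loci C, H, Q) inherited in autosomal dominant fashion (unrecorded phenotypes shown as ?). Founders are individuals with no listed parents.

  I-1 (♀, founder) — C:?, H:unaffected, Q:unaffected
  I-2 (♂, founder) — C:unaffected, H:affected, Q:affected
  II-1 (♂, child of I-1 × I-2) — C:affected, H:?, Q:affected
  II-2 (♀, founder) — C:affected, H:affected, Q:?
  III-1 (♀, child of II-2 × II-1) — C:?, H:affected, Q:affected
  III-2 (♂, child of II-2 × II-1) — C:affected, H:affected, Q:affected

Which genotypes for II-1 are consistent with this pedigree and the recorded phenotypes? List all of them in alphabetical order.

C/I-1 ? ·: Cc|CC
C/I-2 un ·: cc
C/II-1 aff I-1×I-2: Cc
C/II-2 aff ·: Cc|CC
C/III-1 ? II-2×II-1: cc|Cc|CC
C/III-2 aff II-2×II-1: Cc|CC
⇒ C over [I-1,I-2,II-1,II-2,III-1,III-2]: 20 consistent
H/I-1 un ·: hh
H/I-2 aff ·: Hh|HH
H/II-1 ? I-1×I-2: hh|Hh
H/II-2 aff ·: Hh|HH
H/III-1 aff II-2×II-1: Hh|HH
H/III-2 aff II-2×II-1: Hh|HH
⇒ H over [I-1,I-2,II-1,II-2,III-1,III-2]: 18 consistent
Q/I-1 un ·: qq
Q/I-2 aff ·: Qq|QQ
Q/II-1 aff I-1×I-2: Qq
Q/II-2 ? ·: qq|Qq|QQ
Q/III-1 aff II-2×II-1: Qq|QQ
Q/III-2 aff II-2×II-1: Qq|QQ
⇒ Q over [I-1,I-2,II-1,II-2,III-1,III-2]: 18 consistent

II-1 ∈ {Cc Hh Qq, Cc hh Qq}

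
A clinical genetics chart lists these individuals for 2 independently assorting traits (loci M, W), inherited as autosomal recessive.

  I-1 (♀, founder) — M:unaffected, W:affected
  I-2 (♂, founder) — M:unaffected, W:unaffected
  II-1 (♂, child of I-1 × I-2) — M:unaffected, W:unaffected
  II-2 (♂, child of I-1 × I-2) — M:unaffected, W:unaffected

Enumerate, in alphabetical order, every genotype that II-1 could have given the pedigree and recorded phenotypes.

M/I-1 un ·: MM|Mm
M/I-2 un ·: MM|Mm
M/II-1 un I-1×I-2: MM|Mm
M/II-2 un I-1×I-2: MM|Mm
⇒ M over [I-1,I-2,II-1,II-2]: 13 consistent
W/I-1 aff ·: ww
W/I-2 un ·: WW|Ww
W/II-1 un I-1×I-2: Ww
W/II-2 un I-1×I-2: Ww
⇒ W over [I-1,I-2,II-1,II-2]: 2 consistent

II-1 ∈ {MM Ww, Mm Ww}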